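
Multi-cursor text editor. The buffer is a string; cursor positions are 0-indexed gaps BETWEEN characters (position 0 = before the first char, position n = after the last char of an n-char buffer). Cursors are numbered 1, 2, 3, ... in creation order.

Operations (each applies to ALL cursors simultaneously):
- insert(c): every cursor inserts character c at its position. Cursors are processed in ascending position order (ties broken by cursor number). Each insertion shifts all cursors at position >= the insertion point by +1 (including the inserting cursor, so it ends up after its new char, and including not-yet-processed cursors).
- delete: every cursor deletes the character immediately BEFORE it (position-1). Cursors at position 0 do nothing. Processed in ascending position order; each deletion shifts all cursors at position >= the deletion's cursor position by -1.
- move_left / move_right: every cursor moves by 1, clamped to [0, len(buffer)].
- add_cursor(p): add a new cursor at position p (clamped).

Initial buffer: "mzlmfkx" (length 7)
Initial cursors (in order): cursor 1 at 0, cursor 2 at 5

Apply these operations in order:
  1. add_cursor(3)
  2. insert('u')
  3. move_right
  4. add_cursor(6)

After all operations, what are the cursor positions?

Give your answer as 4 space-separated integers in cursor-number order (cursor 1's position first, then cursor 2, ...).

After op 1 (add_cursor(3)): buffer="mzlmfkx" (len 7), cursors c1@0 c3@3 c2@5, authorship .......
After op 2 (insert('u')): buffer="umzlumfukx" (len 10), cursors c1@1 c3@5 c2@8, authorship 1...3..2..
After op 3 (move_right): buffer="umzlumfukx" (len 10), cursors c1@2 c3@6 c2@9, authorship 1...3..2..
After op 4 (add_cursor(6)): buffer="umzlumfukx" (len 10), cursors c1@2 c3@6 c4@6 c2@9, authorship 1...3..2..

Answer: 2 9 6 6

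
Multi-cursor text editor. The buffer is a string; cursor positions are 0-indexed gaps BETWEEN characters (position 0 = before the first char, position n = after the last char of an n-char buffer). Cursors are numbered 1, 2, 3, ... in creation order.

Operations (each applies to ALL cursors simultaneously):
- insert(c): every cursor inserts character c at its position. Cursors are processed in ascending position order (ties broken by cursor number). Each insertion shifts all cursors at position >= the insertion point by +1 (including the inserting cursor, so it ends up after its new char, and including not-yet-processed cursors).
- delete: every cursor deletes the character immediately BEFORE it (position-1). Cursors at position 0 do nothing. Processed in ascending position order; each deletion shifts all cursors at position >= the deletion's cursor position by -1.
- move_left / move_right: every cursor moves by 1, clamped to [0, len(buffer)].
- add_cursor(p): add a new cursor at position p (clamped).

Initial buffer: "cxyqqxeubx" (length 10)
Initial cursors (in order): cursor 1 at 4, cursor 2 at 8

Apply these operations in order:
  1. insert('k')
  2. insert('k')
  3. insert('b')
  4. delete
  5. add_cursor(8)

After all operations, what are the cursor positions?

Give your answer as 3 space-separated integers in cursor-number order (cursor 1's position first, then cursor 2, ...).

Answer: 6 12 8

Derivation:
After op 1 (insert('k')): buffer="cxyqkqxeukbx" (len 12), cursors c1@5 c2@10, authorship ....1....2..
After op 2 (insert('k')): buffer="cxyqkkqxeukkbx" (len 14), cursors c1@6 c2@12, authorship ....11....22..
After op 3 (insert('b')): buffer="cxyqkkbqxeukkbbx" (len 16), cursors c1@7 c2@14, authorship ....111....222..
After op 4 (delete): buffer="cxyqkkqxeukkbx" (len 14), cursors c1@6 c2@12, authorship ....11....22..
After op 5 (add_cursor(8)): buffer="cxyqkkqxeukkbx" (len 14), cursors c1@6 c3@8 c2@12, authorship ....11....22..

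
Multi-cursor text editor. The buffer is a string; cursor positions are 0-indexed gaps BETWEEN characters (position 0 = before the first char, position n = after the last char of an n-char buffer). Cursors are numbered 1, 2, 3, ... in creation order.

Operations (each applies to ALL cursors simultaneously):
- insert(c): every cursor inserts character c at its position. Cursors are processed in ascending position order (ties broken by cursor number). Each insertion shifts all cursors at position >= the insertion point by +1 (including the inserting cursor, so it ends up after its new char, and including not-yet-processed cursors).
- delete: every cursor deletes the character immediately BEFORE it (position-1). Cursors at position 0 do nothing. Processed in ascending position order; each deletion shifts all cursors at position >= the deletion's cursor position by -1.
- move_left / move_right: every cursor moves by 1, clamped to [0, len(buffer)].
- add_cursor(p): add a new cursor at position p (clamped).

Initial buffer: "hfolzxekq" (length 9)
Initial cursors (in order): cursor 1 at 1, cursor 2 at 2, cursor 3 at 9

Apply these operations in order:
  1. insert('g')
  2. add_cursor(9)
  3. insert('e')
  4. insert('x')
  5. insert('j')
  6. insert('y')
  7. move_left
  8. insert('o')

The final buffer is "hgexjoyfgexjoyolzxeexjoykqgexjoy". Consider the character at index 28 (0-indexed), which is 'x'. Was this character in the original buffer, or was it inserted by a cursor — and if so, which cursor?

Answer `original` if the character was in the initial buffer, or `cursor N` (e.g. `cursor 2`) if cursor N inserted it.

After op 1 (insert('g')): buffer="hgfgolzxekqg" (len 12), cursors c1@2 c2@4 c3@12, authorship .1.2.......3
After op 2 (add_cursor(9)): buffer="hgfgolzxekqg" (len 12), cursors c1@2 c2@4 c4@9 c3@12, authorship .1.2.......3
After op 3 (insert('e')): buffer="hgefgeolzxeekqge" (len 16), cursors c1@3 c2@6 c4@12 c3@16, authorship .11.22.....4..33
After op 4 (insert('x')): buffer="hgexfgexolzxeexkqgex" (len 20), cursors c1@4 c2@8 c4@15 c3@20, authorship .111.222.....44..333
After op 5 (insert('j')): buffer="hgexjfgexjolzxeexjkqgexj" (len 24), cursors c1@5 c2@10 c4@18 c3@24, authorship .1111.2222.....444..3333
After op 6 (insert('y')): buffer="hgexjyfgexjyolzxeexjykqgexjy" (len 28), cursors c1@6 c2@12 c4@21 c3@28, authorship .11111.22222.....4444..33333
After op 7 (move_left): buffer="hgexjyfgexjyolzxeexjykqgexjy" (len 28), cursors c1@5 c2@11 c4@20 c3@27, authorship .11111.22222.....4444..33333
After op 8 (insert('o')): buffer="hgexjoyfgexjoyolzxeexjoykqgexjoy" (len 32), cursors c1@6 c2@13 c4@23 c3@31, authorship .111111.222222.....44444..333333
Authorship (.=original, N=cursor N): . 1 1 1 1 1 1 . 2 2 2 2 2 2 . . . . . 4 4 4 4 4 . . 3 3 3 3 3 3
Index 28: author = 3

Answer: cursor 3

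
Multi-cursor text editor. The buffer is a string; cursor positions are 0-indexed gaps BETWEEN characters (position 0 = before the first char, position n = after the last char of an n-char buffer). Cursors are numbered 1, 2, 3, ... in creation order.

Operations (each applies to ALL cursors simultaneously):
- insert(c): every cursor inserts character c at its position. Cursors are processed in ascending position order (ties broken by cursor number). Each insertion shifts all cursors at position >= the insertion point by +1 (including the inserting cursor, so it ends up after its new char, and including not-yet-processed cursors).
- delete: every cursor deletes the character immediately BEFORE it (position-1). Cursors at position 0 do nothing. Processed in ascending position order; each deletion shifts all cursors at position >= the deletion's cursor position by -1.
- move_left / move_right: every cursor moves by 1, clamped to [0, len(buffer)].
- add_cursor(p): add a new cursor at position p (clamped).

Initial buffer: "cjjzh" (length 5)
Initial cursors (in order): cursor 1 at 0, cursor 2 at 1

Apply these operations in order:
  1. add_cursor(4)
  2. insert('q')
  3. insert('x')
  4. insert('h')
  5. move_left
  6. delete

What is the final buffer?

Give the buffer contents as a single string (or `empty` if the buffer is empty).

After op 1 (add_cursor(4)): buffer="cjjzh" (len 5), cursors c1@0 c2@1 c3@4, authorship .....
After op 2 (insert('q')): buffer="qcqjjzqh" (len 8), cursors c1@1 c2@3 c3@7, authorship 1.2...3.
After op 3 (insert('x')): buffer="qxcqxjjzqxh" (len 11), cursors c1@2 c2@5 c3@10, authorship 11.22...33.
After op 4 (insert('h')): buffer="qxhcqxhjjzqxhh" (len 14), cursors c1@3 c2@7 c3@13, authorship 111.222...333.
After op 5 (move_left): buffer="qxhcqxhjjzqxhh" (len 14), cursors c1@2 c2@6 c3@12, authorship 111.222...333.
After op 6 (delete): buffer="qhcqhjjzqhh" (len 11), cursors c1@1 c2@4 c3@9, authorship 11.22...33.

Answer: qhcqhjjzqhh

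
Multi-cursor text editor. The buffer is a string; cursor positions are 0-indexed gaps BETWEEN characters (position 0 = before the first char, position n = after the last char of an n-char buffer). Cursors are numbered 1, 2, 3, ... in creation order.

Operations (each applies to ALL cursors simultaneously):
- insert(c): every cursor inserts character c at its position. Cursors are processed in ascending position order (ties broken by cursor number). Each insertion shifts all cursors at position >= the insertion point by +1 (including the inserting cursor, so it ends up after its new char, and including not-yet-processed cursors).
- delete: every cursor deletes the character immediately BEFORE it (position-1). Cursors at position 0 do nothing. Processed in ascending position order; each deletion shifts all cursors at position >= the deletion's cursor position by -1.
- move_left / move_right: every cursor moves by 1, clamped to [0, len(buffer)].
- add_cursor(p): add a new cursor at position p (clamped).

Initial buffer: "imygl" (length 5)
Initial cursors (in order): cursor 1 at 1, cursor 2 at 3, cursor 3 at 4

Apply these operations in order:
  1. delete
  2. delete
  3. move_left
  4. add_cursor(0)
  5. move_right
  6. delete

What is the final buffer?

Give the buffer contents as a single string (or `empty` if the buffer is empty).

Answer: empty

Derivation:
After op 1 (delete): buffer="ml" (len 2), cursors c1@0 c2@1 c3@1, authorship ..
After op 2 (delete): buffer="l" (len 1), cursors c1@0 c2@0 c3@0, authorship .
After op 3 (move_left): buffer="l" (len 1), cursors c1@0 c2@0 c3@0, authorship .
After op 4 (add_cursor(0)): buffer="l" (len 1), cursors c1@0 c2@0 c3@0 c4@0, authorship .
After op 5 (move_right): buffer="l" (len 1), cursors c1@1 c2@1 c3@1 c4@1, authorship .
After op 6 (delete): buffer="" (len 0), cursors c1@0 c2@0 c3@0 c4@0, authorship 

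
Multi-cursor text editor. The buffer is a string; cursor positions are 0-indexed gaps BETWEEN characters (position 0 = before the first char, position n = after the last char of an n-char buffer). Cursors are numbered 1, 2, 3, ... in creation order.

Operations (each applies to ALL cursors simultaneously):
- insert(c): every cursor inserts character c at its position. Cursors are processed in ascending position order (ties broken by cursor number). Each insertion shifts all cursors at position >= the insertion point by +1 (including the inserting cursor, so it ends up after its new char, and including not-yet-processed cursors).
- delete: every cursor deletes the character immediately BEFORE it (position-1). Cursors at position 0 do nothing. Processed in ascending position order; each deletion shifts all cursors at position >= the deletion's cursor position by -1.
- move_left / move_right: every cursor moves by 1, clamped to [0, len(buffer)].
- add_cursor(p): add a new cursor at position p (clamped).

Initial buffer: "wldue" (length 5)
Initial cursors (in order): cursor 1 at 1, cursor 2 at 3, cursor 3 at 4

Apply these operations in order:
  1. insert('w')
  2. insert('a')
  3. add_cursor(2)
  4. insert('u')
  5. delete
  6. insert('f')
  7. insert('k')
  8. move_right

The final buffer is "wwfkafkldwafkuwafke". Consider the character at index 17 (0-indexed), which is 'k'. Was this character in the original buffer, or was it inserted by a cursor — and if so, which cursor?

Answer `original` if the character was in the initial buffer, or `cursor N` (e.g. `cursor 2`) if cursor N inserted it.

After op 1 (insert('w')): buffer="wwldwuwe" (len 8), cursors c1@2 c2@5 c3@7, authorship .1..2.3.
After op 2 (insert('a')): buffer="wwaldwauwae" (len 11), cursors c1@3 c2@7 c3@10, authorship .11..22.33.
After op 3 (add_cursor(2)): buffer="wwaldwauwae" (len 11), cursors c4@2 c1@3 c2@7 c3@10, authorship .11..22.33.
After op 4 (insert('u')): buffer="wwuauldwauuwaue" (len 15), cursors c4@3 c1@5 c2@10 c3@14, authorship .1411..222.333.
After op 5 (delete): buffer="wwaldwauwae" (len 11), cursors c4@2 c1@3 c2@7 c3@10, authorship .11..22.33.
After op 6 (insert('f')): buffer="wwfafldwafuwafe" (len 15), cursors c4@3 c1@5 c2@10 c3@14, authorship .1411..222.333.
After op 7 (insert('k')): buffer="wwfkafkldwafkuwafke" (len 19), cursors c4@4 c1@7 c2@13 c3@18, authorship .144111..2222.3333.
After op 8 (move_right): buffer="wwfkafkldwafkuwafke" (len 19), cursors c4@5 c1@8 c2@14 c3@19, authorship .144111..2222.3333.
Authorship (.=original, N=cursor N): . 1 4 4 1 1 1 . . 2 2 2 2 . 3 3 3 3 .
Index 17: author = 3

Answer: cursor 3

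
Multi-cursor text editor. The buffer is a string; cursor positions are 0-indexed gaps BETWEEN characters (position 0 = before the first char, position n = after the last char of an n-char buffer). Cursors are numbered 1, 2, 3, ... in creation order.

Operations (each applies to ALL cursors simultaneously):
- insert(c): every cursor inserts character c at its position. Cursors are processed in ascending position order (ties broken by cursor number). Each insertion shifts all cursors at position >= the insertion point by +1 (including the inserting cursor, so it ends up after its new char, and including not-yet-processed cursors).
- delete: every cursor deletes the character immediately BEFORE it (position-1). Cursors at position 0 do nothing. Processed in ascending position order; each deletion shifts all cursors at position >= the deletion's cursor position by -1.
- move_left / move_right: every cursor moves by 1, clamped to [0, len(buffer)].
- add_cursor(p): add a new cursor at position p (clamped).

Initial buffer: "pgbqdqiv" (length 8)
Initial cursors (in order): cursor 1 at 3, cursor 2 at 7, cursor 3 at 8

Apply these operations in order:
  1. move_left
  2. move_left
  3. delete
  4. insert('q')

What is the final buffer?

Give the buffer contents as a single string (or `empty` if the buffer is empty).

Answer: qgbqqqiv

Derivation:
After op 1 (move_left): buffer="pgbqdqiv" (len 8), cursors c1@2 c2@6 c3@7, authorship ........
After op 2 (move_left): buffer="pgbqdqiv" (len 8), cursors c1@1 c2@5 c3@6, authorship ........
After op 3 (delete): buffer="gbqiv" (len 5), cursors c1@0 c2@3 c3@3, authorship .....
After op 4 (insert('q')): buffer="qgbqqqiv" (len 8), cursors c1@1 c2@6 c3@6, authorship 1...23..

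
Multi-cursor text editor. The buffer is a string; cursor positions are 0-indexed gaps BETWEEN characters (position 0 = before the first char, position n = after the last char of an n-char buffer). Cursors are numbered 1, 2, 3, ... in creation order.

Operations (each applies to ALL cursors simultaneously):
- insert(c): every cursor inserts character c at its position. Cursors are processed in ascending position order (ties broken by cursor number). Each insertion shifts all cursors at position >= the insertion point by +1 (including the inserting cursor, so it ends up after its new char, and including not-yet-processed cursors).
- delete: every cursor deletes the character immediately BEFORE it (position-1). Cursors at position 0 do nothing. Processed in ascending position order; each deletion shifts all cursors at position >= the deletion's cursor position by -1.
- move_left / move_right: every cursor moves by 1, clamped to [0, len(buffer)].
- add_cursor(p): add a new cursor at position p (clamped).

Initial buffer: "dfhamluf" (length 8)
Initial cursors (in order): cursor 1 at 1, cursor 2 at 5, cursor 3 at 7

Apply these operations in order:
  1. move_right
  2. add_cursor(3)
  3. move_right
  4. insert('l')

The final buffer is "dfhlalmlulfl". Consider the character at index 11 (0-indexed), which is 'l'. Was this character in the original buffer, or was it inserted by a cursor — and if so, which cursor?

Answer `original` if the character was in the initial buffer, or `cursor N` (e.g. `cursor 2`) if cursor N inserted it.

After op 1 (move_right): buffer="dfhamluf" (len 8), cursors c1@2 c2@6 c3@8, authorship ........
After op 2 (add_cursor(3)): buffer="dfhamluf" (len 8), cursors c1@2 c4@3 c2@6 c3@8, authorship ........
After op 3 (move_right): buffer="dfhamluf" (len 8), cursors c1@3 c4@4 c2@7 c3@8, authorship ........
After op 4 (insert('l')): buffer="dfhlalmlulfl" (len 12), cursors c1@4 c4@6 c2@10 c3@12, authorship ...1.4...2.3
Authorship (.=original, N=cursor N): . . . 1 . 4 . . . 2 . 3
Index 11: author = 3

Answer: cursor 3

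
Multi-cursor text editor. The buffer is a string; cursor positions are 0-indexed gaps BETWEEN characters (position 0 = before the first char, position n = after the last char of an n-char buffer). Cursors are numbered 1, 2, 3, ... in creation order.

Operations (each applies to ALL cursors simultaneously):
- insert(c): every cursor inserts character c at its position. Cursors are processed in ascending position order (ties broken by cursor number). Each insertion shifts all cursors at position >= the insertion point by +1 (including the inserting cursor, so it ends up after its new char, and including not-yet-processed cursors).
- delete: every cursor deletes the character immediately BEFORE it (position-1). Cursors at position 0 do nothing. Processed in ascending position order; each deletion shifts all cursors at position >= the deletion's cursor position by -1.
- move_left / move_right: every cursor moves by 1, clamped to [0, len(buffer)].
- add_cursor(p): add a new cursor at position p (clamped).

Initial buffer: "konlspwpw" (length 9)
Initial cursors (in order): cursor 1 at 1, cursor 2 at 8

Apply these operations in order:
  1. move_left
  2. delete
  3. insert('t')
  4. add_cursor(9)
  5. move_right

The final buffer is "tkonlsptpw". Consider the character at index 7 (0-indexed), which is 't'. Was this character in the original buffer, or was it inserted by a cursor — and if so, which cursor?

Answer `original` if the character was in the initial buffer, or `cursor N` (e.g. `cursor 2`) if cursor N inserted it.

After op 1 (move_left): buffer="konlspwpw" (len 9), cursors c1@0 c2@7, authorship .........
After op 2 (delete): buffer="konlsppw" (len 8), cursors c1@0 c2@6, authorship ........
After op 3 (insert('t')): buffer="tkonlsptpw" (len 10), cursors c1@1 c2@8, authorship 1......2..
After op 4 (add_cursor(9)): buffer="tkonlsptpw" (len 10), cursors c1@1 c2@8 c3@9, authorship 1......2..
After op 5 (move_right): buffer="tkonlsptpw" (len 10), cursors c1@2 c2@9 c3@10, authorship 1......2..
Authorship (.=original, N=cursor N): 1 . . . . . . 2 . .
Index 7: author = 2

Answer: cursor 2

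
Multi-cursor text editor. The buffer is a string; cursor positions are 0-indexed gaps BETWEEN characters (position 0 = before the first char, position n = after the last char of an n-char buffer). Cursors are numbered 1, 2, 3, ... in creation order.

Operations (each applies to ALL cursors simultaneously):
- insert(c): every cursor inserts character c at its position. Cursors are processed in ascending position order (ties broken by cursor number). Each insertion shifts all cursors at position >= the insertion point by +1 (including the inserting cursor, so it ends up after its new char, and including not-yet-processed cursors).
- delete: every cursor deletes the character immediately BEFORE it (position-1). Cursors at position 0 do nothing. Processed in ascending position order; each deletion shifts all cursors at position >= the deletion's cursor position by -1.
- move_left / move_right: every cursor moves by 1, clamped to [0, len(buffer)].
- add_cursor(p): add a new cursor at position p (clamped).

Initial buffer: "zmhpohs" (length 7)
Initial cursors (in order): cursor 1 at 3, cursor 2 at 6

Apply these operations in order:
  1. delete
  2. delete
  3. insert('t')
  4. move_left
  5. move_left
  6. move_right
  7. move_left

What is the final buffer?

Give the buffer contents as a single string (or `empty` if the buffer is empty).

After op 1 (delete): buffer="zmpos" (len 5), cursors c1@2 c2@4, authorship .....
After op 2 (delete): buffer="zps" (len 3), cursors c1@1 c2@2, authorship ...
After op 3 (insert('t')): buffer="ztpts" (len 5), cursors c1@2 c2@4, authorship .1.2.
After op 4 (move_left): buffer="ztpts" (len 5), cursors c1@1 c2@3, authorship .1.2.
After op 5 (move_left): buffer="ztpts" (len 5), cursors c1@0 c2@2, authorship .1.2.
After op 6 (move_right): buffer="ztpts" (len 5), cursors c1@1 c2@3, authorship .1.2.
After op 7 (move_left): buffer="ztpts" (len 5), cursors c1@0 c2@2, authorship .1.2.

Answer: ztpts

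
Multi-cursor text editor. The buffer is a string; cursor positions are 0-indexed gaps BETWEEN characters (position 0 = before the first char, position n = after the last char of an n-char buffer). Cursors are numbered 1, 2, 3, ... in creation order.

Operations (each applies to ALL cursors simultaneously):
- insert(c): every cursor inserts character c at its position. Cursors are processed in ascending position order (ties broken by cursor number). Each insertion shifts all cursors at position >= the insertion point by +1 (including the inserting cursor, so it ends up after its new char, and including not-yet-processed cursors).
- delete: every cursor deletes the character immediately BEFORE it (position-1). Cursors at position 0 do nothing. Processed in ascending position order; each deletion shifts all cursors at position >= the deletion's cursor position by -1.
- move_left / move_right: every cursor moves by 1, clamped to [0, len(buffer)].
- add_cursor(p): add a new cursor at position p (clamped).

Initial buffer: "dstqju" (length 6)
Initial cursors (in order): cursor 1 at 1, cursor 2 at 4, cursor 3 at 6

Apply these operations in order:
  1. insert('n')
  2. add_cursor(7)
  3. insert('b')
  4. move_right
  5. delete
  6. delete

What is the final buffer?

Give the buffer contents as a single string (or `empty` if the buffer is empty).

After op 1 (insert('n')): buffer="dnstqnjun" (len 9), cursors c1@2 c2@6 c3@9, authorship .1...2..3
After op 2 (add_cursor(7)): buffer="dnstqnjun" (len 9), cursors c1@2 c2@6 c4@7 c3@9, authorship .1...2..3
After op 3 (insert('b')): buffer="dnbstqnbjbunb" (len 13), cursors c1@3 c2@8 c4@10 c3@13, authorship .11...22.4.33
After op 4 (move_right): buffer="dnbstqnbjbunb" (len 13), cursors c1@4 c2@9 c4@11 c3@13, authorship .11...22.4.33
After op 5 (delete): buffer="dnbtqnbbn" (len 9), cursors c1@3 c2@7 c4@8 c3@9, authorship .11..2243
After op 6 (delete): buffer="dntqn" (len 5), cursors c1@2 c2@5 c3@5 c4@5, authorship .1..2

Answer: dntqn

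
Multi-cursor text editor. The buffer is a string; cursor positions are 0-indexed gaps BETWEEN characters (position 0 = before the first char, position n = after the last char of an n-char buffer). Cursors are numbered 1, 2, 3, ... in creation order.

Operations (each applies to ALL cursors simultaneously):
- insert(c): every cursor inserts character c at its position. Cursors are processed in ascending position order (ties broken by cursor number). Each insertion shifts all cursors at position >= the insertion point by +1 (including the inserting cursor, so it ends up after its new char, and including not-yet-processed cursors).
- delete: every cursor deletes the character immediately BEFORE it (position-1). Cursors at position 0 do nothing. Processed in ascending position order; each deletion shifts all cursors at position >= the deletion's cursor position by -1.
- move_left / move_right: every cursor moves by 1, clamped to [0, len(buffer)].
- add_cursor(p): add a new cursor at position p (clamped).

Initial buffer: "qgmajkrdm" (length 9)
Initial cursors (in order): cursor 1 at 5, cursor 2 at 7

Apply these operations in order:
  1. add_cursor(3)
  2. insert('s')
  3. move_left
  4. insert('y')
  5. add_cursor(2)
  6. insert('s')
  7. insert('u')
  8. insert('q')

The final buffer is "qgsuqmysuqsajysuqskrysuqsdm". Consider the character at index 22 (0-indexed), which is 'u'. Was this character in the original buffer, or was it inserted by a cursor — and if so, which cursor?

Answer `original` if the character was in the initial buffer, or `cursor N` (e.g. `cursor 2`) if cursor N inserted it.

Answer: cursor 2

Derivation:
After op 1 (add_cursor(3)): buffer="qgmajkrdm" (len 9), cursors c3@3 c1@5 c2@7, authorship .........
After op 2 (insert('s')): buffer="qgmsajskrsdm" (len 12), cursors c3@4 c1@7 c2@10, authorship ...3..1..2..
After op 3 (move_left): buffer="qgmsajskrsdm" (len 12), cursors c3@3 c1@6 c2@9, authorship ...3..1..2..
After op 4 (insert('y')): buffer="qgmysajyskrysdm" (len 15), cursors c3@4 c1@8 c2@12, authorship ...33..11..22..
After op 5 (add_cursor(2)): buffer="qgmysajyskrysdm" (len 15), cursors c4@2 c3@4 c1@8 c2@12, authorship ...33..11..22..
After op 6 (insert('s')): buffer="qgsmyssajysskryssdm" (len 19), cursors c4@3 c3@6 c1@11 c2@16, authorship ..4.333..111..222..
After op 7 (insert('u')): buffer="qgsumysusajysuskrysusdm" (len 23), cursors c4@4 c3@8 c1@14 c2@20, authorship ..44.3333..1111..2222..
After op 8 (insert('q')): buffer="qgsuqmysuqsajysuqskrysuqsdm" (len 27), cursors c4@5 c3@10 c1@17 c2@24, authorship ..444.33333..11111..22222..
Authorship (.=original, N=cursor N): . . 4 4 4 . 3 3 3 3 3 . . 1 1 1 1 1 . . 2 2 2 2 2 . .
Index 22: author = 2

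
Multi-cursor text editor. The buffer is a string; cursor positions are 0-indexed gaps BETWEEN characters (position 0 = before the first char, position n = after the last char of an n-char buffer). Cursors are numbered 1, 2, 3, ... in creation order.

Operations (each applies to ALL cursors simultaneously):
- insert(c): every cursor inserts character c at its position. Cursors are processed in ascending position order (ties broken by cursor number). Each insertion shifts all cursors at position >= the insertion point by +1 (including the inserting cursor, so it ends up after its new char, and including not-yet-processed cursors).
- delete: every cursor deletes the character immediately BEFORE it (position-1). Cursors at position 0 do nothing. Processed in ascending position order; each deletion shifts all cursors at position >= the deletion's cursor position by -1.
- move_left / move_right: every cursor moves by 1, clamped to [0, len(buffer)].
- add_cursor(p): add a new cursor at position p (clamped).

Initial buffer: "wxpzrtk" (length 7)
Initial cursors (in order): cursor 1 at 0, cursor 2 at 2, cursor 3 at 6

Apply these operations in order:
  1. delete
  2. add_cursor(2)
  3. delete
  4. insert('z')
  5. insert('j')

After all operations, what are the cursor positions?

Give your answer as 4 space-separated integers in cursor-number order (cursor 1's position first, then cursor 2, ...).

After op 1 (delete): buffer="wpzrk" (len 5), cursors c1@0 c2@1 c3@4, authorship .....
After op 2 (add_cursor(2)): buffer="wpzrk" (len 5), cursors c1@0 c2@1 c4@2 c3@4, authorship .....
After op 3 (delete): buffer="zk" (len 2), cursors c1@0 c2@0 c4@0 c3@1, authorship ..
After op 4 (insert('z')): buffer="zzzzzk" (len 6), cursors c1@3 c2@3 c4@3 c3@5, authorship 124.3.
After op 5 (insert('j')): buffer="zzzjjjzzjk" (len 10), cursors c1@6 c2@6 c4@6 c3@9, authorship 124124.33.

Answer: 6 6 9 6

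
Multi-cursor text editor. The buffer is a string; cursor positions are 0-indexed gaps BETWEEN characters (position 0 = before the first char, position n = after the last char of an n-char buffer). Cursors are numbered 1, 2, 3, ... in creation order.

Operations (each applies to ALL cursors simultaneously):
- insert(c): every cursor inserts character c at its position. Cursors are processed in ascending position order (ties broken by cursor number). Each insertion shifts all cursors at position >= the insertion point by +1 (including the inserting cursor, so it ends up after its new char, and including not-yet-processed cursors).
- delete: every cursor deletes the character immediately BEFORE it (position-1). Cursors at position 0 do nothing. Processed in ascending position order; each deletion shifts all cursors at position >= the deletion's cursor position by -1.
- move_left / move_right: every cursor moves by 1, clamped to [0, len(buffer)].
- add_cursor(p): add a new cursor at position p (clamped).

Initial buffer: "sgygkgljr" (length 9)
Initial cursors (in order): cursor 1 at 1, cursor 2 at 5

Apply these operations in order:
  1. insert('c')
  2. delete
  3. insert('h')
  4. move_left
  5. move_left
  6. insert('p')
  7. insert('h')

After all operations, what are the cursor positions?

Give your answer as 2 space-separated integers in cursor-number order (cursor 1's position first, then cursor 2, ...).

Answer: 2 9

Derivation:
After op 1 (insert('c')): buffer="scgygkcgljr" (len 11), cursors c1@2 c2@7, authorship .1....2....
After op 2 (delete): buffer="sgygkgljr" (len 9), cursors c1@1 c2@5, authorship .........
After op 3 (insert('h')): buffer="shgygkhgljr" (len 11), cursors c1@2 c2@7, authorship .1....2....
After op 4 (move_left): buffer="shgygkhgljr" (len 11), cursors c1@1 c2@6, authorship .1....2....
After op 5 (move_left): buffer="shgygkhgljr" (len 11), cursors c1@0 c2@5, authorship .1....2....
After op 6 (insert('p')): buffer="pshgygpkhgljr" (len 13), cursors c1@1 c2@7, authorship 1.1...2.2....
After op 7 (insert('h')): buffer="phshgygphkhgljr" (len 15), cursors c1@2 c2@9, authorship 11.1...22.2....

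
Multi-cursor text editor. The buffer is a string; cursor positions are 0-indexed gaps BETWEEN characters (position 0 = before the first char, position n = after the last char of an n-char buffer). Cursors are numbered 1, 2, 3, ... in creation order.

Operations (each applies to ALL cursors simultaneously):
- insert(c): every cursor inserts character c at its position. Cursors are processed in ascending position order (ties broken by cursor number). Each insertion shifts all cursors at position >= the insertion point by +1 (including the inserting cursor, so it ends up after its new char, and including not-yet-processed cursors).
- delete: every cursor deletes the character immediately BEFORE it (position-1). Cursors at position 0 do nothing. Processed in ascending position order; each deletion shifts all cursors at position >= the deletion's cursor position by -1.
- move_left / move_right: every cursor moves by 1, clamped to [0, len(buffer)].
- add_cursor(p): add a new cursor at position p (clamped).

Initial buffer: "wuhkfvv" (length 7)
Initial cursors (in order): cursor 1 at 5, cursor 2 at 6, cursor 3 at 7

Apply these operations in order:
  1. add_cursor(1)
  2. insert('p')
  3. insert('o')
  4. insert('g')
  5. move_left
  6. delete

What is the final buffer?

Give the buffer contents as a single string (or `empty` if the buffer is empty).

After op 1 (add_cursor(1)): buffer="wuhkfvv" (len 7), cursors c4@1 c1@5 c2@6 c3@7, authorship .......
After op 2 (insert('p')): buffer="wpuhkfpvpvp" (len 11), cursors c4@2 c1@7 c2@9 c3@11, authorship .4....1.2.3
After op 3 (insert('o')): buffer="wpouhkfpovpovpo" (len 15), cursors c4@3 c1@9 c2@12 c3@15, authorship .44....11.22.33
After op 4 (insert('g')): buffer="wpoguhkfpogvpogvpog" (len 19), cursors c4@4 c1@11 c2@15 c3@19, authorship .444....111.222.333
After op 5 (move_left): buffer="wpoguhkfpogvpogvpog" (len 19), cursors c4@3 c1@10 c2@14 c3@18, authorship .444....111.222.333
After op 6 (delete): buffer="wpguhkfpgvpgvpg" (len 15), cursors c4@2 c1@8 c2@11 c3@14, authorship .44....11.22.33

Answer: wpguhkfpgvpgvpg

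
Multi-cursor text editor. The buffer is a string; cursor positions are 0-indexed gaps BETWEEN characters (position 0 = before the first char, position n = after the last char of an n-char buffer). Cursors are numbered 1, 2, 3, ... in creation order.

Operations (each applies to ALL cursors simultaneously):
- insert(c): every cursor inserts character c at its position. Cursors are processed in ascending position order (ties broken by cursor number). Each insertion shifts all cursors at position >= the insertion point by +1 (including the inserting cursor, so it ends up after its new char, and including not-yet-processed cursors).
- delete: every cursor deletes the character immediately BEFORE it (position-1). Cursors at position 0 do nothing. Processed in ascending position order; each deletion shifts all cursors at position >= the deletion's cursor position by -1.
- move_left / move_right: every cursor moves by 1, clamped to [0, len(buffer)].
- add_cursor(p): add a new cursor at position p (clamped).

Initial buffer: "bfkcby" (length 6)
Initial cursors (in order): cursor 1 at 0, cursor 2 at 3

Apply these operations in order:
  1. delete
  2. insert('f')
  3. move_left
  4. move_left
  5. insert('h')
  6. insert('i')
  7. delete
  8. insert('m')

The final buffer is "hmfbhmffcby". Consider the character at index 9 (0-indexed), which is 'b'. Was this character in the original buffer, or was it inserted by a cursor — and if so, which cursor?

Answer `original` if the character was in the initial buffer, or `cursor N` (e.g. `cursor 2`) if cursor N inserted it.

Answer: original

Derivation:
After op 1 (delete): buffer="bfcby" (len 5), cursors c1@0 c2@2, authorship .....
After op 2 (insert('f')): buffer="fbffcby" (len 7), cursors c1@1 c2@4, authorship 1..2...
After op 3 (move_left): buffer="fbffcby" (len 7), cursors c1@0 c2@3, authorship 1..2...
After op 4 (move_left): buffer="fbffcby" (len 7), cursors c1@0 c2@2, authorship 1..2...
After op 5 (insert('h')): buffer="hfbhffcby" (len 9), cursors c1@1 c2@4, authorship 11.2.2...
After op 6 (insert('i')): buffer="hifbhiffcby" (len 11), cursors c1@2 c2@6, authorship 111.22.2...
After op 7 (delete): buffer="hfbhffcby" (len 9), cursors c1@1 c2@4, authorship 11.2.2...
After op 8 (insert('m')): buffer="hmfbhmffcby" (len 11), cursors c1@2 c2@6, authorship 111.22.2...
Authorship (.=original, N=cursor N): 1 1 1 . 2 2 . 2 . . .
Index 9: author = original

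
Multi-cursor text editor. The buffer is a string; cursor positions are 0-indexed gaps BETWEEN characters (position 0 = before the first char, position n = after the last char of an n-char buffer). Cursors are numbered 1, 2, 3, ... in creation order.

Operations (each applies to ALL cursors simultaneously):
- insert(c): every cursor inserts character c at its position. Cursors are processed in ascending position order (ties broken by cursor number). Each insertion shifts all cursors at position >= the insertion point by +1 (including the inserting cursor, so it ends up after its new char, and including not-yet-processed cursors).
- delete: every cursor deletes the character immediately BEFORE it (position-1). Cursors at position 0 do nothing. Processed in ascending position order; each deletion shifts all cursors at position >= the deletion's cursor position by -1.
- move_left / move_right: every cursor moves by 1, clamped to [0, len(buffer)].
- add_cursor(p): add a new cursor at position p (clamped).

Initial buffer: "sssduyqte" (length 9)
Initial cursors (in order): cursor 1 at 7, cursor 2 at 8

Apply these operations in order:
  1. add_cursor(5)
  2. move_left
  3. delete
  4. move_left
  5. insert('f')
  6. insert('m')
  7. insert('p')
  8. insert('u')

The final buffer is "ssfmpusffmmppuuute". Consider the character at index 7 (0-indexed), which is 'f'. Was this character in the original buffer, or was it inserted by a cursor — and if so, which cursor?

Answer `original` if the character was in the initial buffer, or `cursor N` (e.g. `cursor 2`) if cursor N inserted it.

Answer: cursor 1

Derivation:
After op 1 (add_cursor(5)): buffer="sssduyqte" (len 9), cursors c3@5 c1@7 c2@8, authorship .........
After op 2 (move_left): buffer="sssduyqte" (len 9), cursors c3@4 c1@6 c2@7, authorship .........
After op 3 (delete): buffer="sssute" (len 6), cursors c3@3 c1@4 c2@4, authorship ......
After op 4 (move_left): buffer="sssute" (len 6), cursors c3@2 c1@3 c2@3, authorship ......
After op 5 (insert('f')): buffer="ssfsffute" (len 9), cursors c3@3 c1@6 c2@6, authorship ..3.12...
After op 6 (insert('m')): buffer="ssfmsffmmute" (len 12), cursors c3@4 c1@9 c2@9, authorship ..33.1212...
After op 7 (insert('p')): buffer="ssfmpsffmmppute" (len 15), cursors c3@5 c1@12 c2@12, authorship ..333.121212...
After op 8 (insert('u')): buffer="ssfmpusffmmppuuute" (len 18), cursors c3@6 c1@15 c2@15, authorship ..3333.12121212...
Authorship (.=original, N=cursor N): . . 3 3 3 3 . 1 2 1 2 1 2 1 2 . . .
Index 7: author = 1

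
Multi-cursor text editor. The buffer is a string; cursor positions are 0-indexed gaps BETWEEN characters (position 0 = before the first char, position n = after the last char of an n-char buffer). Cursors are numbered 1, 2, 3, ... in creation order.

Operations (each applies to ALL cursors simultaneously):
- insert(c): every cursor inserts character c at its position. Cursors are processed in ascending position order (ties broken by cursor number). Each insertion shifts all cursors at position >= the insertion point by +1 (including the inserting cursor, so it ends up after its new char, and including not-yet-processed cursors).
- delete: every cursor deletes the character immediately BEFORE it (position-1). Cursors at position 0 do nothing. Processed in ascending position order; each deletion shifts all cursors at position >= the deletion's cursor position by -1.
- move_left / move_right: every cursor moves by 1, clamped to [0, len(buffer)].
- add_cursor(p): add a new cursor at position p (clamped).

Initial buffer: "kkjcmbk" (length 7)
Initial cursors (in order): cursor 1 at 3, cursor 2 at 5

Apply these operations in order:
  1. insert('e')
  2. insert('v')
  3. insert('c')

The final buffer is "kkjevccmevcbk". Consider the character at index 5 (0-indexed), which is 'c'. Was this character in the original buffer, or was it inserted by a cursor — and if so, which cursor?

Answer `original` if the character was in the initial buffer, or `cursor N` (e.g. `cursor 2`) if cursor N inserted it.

Answer: cursor 1

Derivation:
After op 1 (insert('e')): buffer="kkjecmebk" (len 9), cursors c1@4 c2@7, authorship ...1..2..
After op 2 (insert('v')): buffer="kkjevcmevbk" (len 11), cursors c1@5 c2@9, authorship ...11..22..
After op 3 (insert('c')): buffer="kkjevccmevcbk" (len 13), cursors c1@6 c2@11, authorship ...111..222..
Authorship (.=original, N=cursor N): . . . 1 1 1 . . 2 2 2 . .
Index 5: author = 1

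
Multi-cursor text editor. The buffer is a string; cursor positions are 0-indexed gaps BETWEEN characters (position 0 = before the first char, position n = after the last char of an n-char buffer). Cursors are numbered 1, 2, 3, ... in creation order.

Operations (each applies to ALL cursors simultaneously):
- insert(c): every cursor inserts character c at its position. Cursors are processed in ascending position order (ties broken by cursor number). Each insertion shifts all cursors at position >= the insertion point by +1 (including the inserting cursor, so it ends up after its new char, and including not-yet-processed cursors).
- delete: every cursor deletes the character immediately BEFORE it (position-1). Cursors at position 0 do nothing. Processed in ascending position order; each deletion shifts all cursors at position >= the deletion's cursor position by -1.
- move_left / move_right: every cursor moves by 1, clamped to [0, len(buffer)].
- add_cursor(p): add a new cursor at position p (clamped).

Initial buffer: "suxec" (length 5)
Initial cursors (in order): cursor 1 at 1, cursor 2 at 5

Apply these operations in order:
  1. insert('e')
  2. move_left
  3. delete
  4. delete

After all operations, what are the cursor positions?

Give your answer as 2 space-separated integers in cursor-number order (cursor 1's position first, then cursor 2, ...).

Answer: 0 3

Derivation:
After op 1 (insert('e')): buffer="seuxece" (len 7), cursors c1@2 c2@7, authorship .1....2
After op 2 (move_left): buffer="seuxece" (len 7), cursors c1@1 c2@6, authorship .1....2
After op 3 (delete): buffer="euxee" (len 5), cursors c1@0 c2@4, authorship 1...2
After op 4 (delete): buffer="euxe" (len 4), cursors c1@0 c2@3, authorship 1..2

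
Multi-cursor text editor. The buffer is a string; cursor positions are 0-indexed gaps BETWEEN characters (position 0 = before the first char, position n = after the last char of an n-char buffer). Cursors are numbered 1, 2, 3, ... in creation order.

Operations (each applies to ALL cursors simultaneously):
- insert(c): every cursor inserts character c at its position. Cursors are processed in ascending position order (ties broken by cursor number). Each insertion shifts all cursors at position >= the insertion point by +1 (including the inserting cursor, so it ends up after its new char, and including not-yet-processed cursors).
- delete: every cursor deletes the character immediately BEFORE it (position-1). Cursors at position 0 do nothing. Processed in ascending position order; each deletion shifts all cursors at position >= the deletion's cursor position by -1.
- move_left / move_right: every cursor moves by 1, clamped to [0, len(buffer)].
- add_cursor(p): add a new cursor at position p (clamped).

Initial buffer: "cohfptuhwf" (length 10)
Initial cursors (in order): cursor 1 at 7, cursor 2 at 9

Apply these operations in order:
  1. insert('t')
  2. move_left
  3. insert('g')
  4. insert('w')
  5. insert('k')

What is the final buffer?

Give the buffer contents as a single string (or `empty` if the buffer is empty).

Answer: cohfptugwkthwgwktf

Derivation:
After op 1 (insert('t')): buffer="cohfptuthwtf" (len 12), cursors c1@8 c2@11, authorship .......1..2.
After op 2 (move_left): buffer="cohfptuthwtf" (len 12), cursors c1@7 c2@10, authorship .......1..2.
After op 3 (insert('g')): buffer="cohfptugthwgtf" (len 14), cursors c1@8 c2@12, authorship .......11..22.
After op 4 (insert('w')): buffer="cohfptugwthwgwtf" (len 16), cursors c1@9 c2@14, authorship .......111..222.
After op 5 (insert('k')): buffer="cohfptugwkthwgwktf" (len 18), cursors c1@10 c2@16, authorship .......1111..2222.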